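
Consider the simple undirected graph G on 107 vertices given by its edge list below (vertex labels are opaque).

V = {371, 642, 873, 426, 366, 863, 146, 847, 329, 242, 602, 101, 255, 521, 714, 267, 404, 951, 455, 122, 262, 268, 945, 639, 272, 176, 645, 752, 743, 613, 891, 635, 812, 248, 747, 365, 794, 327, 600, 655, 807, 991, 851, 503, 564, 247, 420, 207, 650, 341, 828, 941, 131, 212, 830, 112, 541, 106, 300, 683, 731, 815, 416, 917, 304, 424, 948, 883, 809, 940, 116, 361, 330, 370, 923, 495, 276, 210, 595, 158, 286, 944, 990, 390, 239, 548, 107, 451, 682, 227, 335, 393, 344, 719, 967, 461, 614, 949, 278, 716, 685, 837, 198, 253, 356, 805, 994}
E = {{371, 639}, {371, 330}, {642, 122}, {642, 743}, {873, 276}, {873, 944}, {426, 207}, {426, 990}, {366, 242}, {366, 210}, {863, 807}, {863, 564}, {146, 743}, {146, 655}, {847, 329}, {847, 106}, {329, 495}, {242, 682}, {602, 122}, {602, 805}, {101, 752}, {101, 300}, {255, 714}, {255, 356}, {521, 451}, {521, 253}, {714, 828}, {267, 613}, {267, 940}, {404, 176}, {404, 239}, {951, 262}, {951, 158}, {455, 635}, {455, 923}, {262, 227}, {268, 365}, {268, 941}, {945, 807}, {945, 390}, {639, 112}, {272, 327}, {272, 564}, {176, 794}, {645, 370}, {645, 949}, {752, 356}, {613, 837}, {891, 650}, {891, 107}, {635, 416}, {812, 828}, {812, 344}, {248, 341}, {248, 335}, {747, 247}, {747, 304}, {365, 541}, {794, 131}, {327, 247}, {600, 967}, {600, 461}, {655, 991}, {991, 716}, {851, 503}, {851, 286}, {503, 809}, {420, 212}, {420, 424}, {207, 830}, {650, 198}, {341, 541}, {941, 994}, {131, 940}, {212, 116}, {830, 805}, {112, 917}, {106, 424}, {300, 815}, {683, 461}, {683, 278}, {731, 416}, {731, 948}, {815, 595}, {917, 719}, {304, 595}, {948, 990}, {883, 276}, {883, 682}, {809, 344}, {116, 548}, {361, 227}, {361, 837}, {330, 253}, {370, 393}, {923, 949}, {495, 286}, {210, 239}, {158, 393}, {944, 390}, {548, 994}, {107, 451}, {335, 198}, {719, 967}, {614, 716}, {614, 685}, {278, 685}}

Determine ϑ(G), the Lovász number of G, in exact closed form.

107*cos(pi/107)/(cos(pi/107) + 1)

Vertex 521 has 2 neighbors: 451, 253.
Vertex 227 has 2 neighbors: 262, 361.
N(805) = {602, 830}, |N(805)| = 2.
Vertex 719 has 2 neighbors: 917, 967.
deg(v) = 2 for all v (|V|=107); the odd cycle C_{107}.
spec(A) ≈ [2.0, 1.997, 1.986, 1.969, 1.945, 1.914, 1.877, 1.833, 1.783, 1.727, 1.665, 1.597, 1.524, 1.445, 1.361, 1.273, 1.18, 1.084, 0.983, 0.879, 0.772, 0.663, 0.551, 0.437, 0.322, 0.205, 0.088, -0.029, -0.147, -0.263, -0.379, -0.494, -0.607, -0.718, -0.826, -0.931, -1.034, -1.132, -1.227, -1.318, -1.404, -1.485, -1.561, -1.632, -1.697, -1.756, -1.809, -1.856, -1.897, -1.931, -1.958, -1.978, -1.992, -1.999] (distinct, 3 d.p.).
λ_max=2, λ_min=-2*cos(pi/107); ϑ = −107·λ_min/(λ_max−λ_min) = 107*cos(pi/107)/(cos(pi/107) + 1).
ϑ(G) ≈ 53.48847.
Check 53 ≤ 107*cos(pi/107)/(cos(pi/107) + 1) ≤ 54: both strict.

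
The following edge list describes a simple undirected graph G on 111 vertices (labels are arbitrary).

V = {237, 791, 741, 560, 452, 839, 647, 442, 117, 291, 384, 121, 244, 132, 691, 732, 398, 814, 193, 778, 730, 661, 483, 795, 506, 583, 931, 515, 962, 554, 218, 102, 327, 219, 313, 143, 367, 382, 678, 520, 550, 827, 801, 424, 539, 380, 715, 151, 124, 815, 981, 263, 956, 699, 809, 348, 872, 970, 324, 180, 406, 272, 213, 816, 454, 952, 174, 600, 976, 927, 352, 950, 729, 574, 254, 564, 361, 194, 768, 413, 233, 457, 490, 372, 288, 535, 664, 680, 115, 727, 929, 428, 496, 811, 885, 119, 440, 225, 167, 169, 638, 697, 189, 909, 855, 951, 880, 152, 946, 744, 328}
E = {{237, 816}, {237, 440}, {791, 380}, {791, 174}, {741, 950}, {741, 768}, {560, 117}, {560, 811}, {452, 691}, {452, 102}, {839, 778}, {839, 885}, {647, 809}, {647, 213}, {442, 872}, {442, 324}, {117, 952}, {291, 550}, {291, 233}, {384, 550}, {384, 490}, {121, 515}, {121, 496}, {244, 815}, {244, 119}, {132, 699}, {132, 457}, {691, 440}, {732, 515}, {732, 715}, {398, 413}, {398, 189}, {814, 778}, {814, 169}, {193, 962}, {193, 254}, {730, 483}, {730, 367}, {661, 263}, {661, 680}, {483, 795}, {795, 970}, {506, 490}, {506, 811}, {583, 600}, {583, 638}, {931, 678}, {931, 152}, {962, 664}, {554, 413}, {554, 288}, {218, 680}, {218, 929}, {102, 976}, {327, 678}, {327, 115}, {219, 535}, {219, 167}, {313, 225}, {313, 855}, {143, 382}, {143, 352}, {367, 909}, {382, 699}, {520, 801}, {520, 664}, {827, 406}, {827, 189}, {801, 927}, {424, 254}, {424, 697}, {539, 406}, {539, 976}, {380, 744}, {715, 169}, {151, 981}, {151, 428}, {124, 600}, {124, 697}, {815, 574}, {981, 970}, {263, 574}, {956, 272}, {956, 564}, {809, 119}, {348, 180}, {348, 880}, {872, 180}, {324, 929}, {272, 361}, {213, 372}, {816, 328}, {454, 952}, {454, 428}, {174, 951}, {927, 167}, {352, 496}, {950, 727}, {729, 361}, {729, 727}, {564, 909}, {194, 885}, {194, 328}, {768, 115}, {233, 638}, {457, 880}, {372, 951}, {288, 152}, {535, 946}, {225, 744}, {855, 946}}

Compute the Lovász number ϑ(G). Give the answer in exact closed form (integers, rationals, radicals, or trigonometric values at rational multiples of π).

N(380) = {791, 744}, |N(380)| = 2.
deg(664) = 2; N(664) = {962, 520}.
N(827) = {406, 189}, |N(827)| = 2.
N(946) = {535, 855}, |N(946)| = 2.
111-vertex 2-regular graph: the odd cycle C_{111}.
The 56 distinct eigenvalues: [2.0, 1.997, 1.987, 1.971, 1.949, 1.92, 1.886, 1.845, 1.798, 1.746, 1.688, 1.625, 1.556, 1.482, 1.404, 1.321, 1.234, 1.143, 1.049, 0.951, 0.85, 0.746, 0.64, 0.531, 0.421, 0.31, 0.198, 0.085, -0.028, -0.141, -0.254, -0.366, -0.477, -0.586, -0.693, -0.798, -0.9, -1.0, -1.096, -1.189, -1.278, -1.363, -1.444, -1.52, -1.591, -1.657, -1.718, -1.773, -1.822, -1.866, -1.904, -1.935, -1.961, -1.98, -1.993, -1.999].
With N=111: ϑ(G) = 111·(-(-1)*2*cos(pi/111))/(2−(-2*cos(pi/111))) = 111*cos(pi/111)/(cos(pi/111) + 1).
ϑ(G) ≈ 55.488884097.
Sandwich: α(G)=55 ≤ ϑ(G)=111*cos(pi/111)/(cos(pi/111) + 1) ≤ χ(Ḡ)=56 (both strict).

111*cos(pi/111)/(cos(pi/111) + 1)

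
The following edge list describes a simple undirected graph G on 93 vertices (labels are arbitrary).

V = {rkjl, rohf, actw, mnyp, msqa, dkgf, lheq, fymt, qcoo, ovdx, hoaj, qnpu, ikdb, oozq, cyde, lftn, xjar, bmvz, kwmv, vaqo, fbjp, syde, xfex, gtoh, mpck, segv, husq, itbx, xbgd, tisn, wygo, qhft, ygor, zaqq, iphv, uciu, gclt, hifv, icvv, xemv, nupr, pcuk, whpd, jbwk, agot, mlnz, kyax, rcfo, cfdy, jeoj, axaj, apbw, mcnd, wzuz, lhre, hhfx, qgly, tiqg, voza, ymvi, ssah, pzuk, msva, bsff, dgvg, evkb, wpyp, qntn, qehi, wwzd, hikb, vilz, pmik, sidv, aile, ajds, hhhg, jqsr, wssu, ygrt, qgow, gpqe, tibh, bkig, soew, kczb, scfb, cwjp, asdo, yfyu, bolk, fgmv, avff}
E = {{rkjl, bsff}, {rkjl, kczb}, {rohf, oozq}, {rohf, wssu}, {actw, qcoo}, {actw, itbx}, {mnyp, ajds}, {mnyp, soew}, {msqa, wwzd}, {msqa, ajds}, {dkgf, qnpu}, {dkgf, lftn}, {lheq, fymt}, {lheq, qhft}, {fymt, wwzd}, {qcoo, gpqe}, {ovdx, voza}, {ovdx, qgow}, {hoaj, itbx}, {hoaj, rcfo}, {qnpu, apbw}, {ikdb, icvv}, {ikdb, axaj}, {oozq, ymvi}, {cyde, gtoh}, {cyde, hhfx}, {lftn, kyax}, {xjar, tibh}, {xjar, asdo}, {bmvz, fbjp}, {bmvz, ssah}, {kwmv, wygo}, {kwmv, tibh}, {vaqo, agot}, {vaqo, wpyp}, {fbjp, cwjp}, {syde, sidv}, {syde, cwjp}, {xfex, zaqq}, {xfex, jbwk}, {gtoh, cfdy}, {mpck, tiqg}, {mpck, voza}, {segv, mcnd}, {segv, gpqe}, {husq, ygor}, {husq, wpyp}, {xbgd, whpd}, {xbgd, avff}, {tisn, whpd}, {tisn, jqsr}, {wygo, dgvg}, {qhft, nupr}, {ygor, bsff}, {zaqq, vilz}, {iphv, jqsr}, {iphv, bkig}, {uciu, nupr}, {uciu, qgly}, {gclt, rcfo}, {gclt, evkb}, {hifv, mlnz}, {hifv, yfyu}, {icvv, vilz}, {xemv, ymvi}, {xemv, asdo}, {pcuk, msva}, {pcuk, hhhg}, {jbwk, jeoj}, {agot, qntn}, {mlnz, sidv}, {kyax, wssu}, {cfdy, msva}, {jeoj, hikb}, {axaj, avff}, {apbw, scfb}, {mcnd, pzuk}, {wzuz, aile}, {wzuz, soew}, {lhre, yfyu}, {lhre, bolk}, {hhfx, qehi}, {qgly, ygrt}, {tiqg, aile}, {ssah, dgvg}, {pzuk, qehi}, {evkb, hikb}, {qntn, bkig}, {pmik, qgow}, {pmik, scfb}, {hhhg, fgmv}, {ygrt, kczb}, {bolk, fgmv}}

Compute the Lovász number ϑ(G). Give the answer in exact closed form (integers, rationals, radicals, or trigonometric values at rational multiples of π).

93*cos(pi/93)/(cos(pi/93) + 1)

Vertex pcuk has 2 neighbors: msva, hhhg.
deg(ssah) = 2; N(ssah) = {bmvz, dgvg}.
Vertex ajds has 2 neighbors: mnyp, msqa.
deg(rohf) = 2; N(rohf) = {oozq, wssu}.
deg(v) = 2 for all v (|V|=93); connected 2-regular on 93 ⇒ C_{93}.
Distinct eigenvalues (to 5 d.p.): [2.0, 1.99544, 1.98177, 1.95906, 1.92741, 1.88697, 1.83792, 1.78048, 1.71491, 1.64153, 1.56065, 1.47265, 1.37793, 1.27693, 1.1701, 1.05793, 0.94093, 0.81964, 0.69461, 0.56641, 0.43563, 0.30286, 0.1687, 0.03378, -0.1013, -0.23591, -0.36945, -0.50131, -0.63087, -0.75756, -0.88079, -1.0, -1.11465, -1.22421, -1.32819, -1.42611, -1.51752, -1.602, -1.67918, -1.74869, -1.81023, -1.86351, -1.90828, -1.94434, -1.97154, -1.98974, -1.99886].
−93·(-2*cos(pi/93)) / ((2)−(-2*cos(pi/93))) = 93*cos(pi/93)/(cos(pi/93) + 1) = ϑ(G).
Numerically 46.48673188.
Sandwich: α(G)=46 ≤ ϑ(G)=93*cos(pi/93)/(cos(pi/93) + 1) ≤ χ(Ḡ)=47 (both strict).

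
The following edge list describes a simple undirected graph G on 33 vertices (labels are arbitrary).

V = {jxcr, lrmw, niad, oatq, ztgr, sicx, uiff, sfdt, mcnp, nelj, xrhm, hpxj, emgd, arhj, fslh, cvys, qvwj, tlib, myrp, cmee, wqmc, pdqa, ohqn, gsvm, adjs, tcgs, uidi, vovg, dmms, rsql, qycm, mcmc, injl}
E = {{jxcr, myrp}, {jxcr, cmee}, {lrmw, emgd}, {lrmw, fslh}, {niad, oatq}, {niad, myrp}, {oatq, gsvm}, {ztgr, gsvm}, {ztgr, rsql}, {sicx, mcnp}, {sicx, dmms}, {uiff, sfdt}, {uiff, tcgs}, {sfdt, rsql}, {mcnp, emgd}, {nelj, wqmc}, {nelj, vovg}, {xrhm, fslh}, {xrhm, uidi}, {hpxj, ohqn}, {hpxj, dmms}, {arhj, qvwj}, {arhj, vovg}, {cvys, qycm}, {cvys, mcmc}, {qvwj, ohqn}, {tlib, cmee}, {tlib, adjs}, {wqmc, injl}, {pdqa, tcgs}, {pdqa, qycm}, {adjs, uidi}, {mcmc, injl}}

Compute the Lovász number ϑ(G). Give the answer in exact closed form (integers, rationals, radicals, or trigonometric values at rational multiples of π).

N(qycm) = {cvys, pdqa}, |N(qycm)| = 2.
N(xrhm) = {fslh, uidi}, |N(xrhm)| = 2.
Vertex uiff has 2 neighbors: sfdt, tcgs.
deg(qvwj) = 2; N(qvwj) = {arhj, ohqn}.
deg(v) = 2 for all v (|V|=33); a single 33-cycle (edge-transitive).
The 17 distinct eigenvalues: [2.0, 1.964, 1.857, 1.683, 1.447, 1.16, 0.831, 0.472, 0.095, -0.285, -0.654, -1.0, -1.31, -1.572, -1.778, -1.919, -1.991].
ϑ = −N·λ_min/(λ_max−λ_min) = −33·(-2*cos(pi/33))/(2−(-2*cos(pi/33))) = 33*cos(pi/33)/(cos(pi/33) + 1).
Numerically 16.46255859.
Check 16 ≤ 33*cos(pi/33)/(cos(pi/33) + 1) ≤ 17: both strict.

33*cos(pi/33)/(cos(pi/33) + 1)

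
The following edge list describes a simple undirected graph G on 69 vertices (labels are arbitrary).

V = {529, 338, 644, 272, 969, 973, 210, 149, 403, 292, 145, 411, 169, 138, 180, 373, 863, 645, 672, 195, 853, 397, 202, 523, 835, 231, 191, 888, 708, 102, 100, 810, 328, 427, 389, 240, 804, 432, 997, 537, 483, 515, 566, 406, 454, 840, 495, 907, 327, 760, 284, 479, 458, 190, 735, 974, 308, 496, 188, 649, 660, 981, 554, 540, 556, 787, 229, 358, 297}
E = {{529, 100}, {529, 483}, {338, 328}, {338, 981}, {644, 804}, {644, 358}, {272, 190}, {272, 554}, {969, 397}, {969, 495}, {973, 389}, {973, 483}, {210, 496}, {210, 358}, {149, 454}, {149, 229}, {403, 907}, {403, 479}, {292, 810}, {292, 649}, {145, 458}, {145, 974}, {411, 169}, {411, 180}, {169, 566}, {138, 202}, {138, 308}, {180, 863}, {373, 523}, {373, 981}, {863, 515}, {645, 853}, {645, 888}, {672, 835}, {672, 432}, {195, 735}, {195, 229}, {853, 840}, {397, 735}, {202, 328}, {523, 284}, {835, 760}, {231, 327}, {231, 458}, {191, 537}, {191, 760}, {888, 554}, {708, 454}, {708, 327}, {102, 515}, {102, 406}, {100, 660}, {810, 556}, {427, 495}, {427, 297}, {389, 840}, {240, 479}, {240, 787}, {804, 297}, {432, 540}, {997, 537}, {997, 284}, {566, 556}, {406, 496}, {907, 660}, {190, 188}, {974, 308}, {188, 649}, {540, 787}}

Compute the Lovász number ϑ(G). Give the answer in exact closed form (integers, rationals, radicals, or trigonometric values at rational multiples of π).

Vertex 284 has 2 neighbors: 523, 997.
N(645) = {853, 888}, |N(645)| = 2.
N(169) = {411, 566}, |N(169)| = 2.
N(297) = {427, 804}, |N(297)| = 2.
Regular of degree 2 on 69 vertices: this is C_{69}, the 69-cycle.
A has 35 distinct eigenvalues ≈ [2.0, 1.991714, 1.966923, 1.925835, 1.868788, 1.796255, 1.708839, 1.607262, 1.492367, 1.365106, 1.226534, 1.077797, 0.92013, 0.754838, 0.583292, 0.406912, 0.22716, 0.045526, -0.136485, -0.317365, -0.495616, -0.669759, -0.838353, -1.0, -1.153361, -1.297164, -1.430219, -1.551423, -1.659771, -1.754365, -1.834423, -1.899279, -1.948398, -1.981372, -1.997927].
With N=69: ϑ(G) = 69·(-(-1)*2*cos(pi/69))/(2−(-2*cos(pi/69))) = 69*cos(pi/69)/(cos(pi/69) + 1).
= 34.48211410… (decimal).
34 ≤ 69*cos(pi/69)/(cos(pi/69) + 1) ≤ 35: both strict.

69*cos(pi/69)/(cos(pi/69) + 1)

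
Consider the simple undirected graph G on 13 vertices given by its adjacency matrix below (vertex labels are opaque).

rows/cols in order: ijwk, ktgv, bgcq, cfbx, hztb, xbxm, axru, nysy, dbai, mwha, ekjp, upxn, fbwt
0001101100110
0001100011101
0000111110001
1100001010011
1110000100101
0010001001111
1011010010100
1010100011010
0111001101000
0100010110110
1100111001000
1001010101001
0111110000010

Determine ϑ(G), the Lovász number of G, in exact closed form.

sqrt(13)

Vertex hztb has 6 neighbors: ijwk, ktgv, bgcq, nysy, ekjp, fbwt.
N(cfbx) = {ijwk, ktgv, axru, dbai, upxn, fbwt}, |N(cfbx)| = 6.
deg(xbxm) = 6; N(xbxm) = {bgcq, axru, mwha, ekjp, upxn, fbwt}.
deg(axru) = 6; N(axru) = {ijwk, bgcq, cfbx, xbxm, dbai, ekjp}.
G on 13 vertices is 6-regular; SR(13,6,2,3) — a Paley graph.
The 3 distinct eigenvalues: [6.0, 1.303, -2.303].
λ_max=6, λ_min=-sqrt(13)/2 - 1/2; ϑ = −13·λ_min/(λ_max−λ_min) = sqrt(13).
= 3.60555… (decimal).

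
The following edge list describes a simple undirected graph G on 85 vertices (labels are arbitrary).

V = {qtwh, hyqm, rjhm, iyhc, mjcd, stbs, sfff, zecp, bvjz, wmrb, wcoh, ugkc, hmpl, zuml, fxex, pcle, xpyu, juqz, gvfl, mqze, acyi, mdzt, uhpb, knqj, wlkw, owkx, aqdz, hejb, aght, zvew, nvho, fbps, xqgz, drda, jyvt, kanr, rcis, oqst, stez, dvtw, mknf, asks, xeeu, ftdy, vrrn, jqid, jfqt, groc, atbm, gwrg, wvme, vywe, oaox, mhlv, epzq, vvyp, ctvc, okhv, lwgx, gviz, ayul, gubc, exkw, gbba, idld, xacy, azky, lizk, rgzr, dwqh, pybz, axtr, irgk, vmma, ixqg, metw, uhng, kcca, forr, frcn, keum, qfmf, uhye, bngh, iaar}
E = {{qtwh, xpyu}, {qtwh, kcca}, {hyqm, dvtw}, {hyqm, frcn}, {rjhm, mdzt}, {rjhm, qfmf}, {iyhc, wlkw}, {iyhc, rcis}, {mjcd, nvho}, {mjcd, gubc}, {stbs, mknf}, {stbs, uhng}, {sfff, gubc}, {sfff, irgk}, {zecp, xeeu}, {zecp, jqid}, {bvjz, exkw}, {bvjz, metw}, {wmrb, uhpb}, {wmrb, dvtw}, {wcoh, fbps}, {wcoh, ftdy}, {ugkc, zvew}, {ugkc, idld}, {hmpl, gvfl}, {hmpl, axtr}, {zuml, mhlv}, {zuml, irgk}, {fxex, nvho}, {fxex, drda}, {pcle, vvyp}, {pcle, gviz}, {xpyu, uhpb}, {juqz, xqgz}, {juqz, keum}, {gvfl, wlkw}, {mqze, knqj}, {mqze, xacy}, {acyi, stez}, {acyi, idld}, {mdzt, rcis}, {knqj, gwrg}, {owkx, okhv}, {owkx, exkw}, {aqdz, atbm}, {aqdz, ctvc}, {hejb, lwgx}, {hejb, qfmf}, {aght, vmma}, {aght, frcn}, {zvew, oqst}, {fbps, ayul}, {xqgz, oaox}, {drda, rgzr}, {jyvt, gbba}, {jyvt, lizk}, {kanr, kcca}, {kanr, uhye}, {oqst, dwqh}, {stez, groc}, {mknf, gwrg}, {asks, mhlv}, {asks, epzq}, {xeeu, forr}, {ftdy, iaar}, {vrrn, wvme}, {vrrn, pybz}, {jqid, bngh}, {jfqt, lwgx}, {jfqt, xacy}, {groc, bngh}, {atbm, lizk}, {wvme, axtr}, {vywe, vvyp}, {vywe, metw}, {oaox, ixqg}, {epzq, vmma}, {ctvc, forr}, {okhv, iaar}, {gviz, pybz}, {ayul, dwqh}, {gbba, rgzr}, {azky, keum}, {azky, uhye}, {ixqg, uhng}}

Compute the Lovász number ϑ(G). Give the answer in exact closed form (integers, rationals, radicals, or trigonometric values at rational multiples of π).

85*cos(pi/85)/(cos(pi/85) + 1)

deg(zvew) = 2; N(zvew) = {ugkc, oqst}.
Vertex zecp has 2 neighbors: xeeu, jqid.
N(xqgz) = {juqz, oaox}, |N(xqgz)| = 2.
Vertex vywe has 2 neighbors: vvyp, metw.
2-regular, N=85; a single 85-cycle (edge-transitive).
A has 43 distinct eigenvalues ≈ [2.0, 1.994538, 1.978183, 1.951024, 1.913209, 1.864944, 1.806494, 1.738178, 1.660368, 1.57349, 1.478018, 1.374473, 1.263422, 1.14547, 1.021262, 0.891477, 0.756822, 0.618034, 0.47587, 0.331108, 0.184537, 0.036958, -0.110823, -0.257998, -0.403765, -0.547326, -0.687898, -0.824713, -0.957023, -1.084107, -1.205269, -1.319849, -1.42722, -1.526797, -1.618034, -1.700434, -1.773547, -1.836974, -1.890368, -1.933437, -1.965946, -1.987718, -1.998634].
λ_max=2, λ_min=-2*cos(pi/85); ϑ = −85·λ_min/(λ_max−λ_min) = 85*cos(pi/85)/(cos(pi/85) + 1).
Numerically 42.48548257.
Sandwich: α(G)=42 ≤ ϑ(G)=85*cos(pi/85)/(cos(pi/85) + 1) ≤ χ(Ḡ)=43 (both strict).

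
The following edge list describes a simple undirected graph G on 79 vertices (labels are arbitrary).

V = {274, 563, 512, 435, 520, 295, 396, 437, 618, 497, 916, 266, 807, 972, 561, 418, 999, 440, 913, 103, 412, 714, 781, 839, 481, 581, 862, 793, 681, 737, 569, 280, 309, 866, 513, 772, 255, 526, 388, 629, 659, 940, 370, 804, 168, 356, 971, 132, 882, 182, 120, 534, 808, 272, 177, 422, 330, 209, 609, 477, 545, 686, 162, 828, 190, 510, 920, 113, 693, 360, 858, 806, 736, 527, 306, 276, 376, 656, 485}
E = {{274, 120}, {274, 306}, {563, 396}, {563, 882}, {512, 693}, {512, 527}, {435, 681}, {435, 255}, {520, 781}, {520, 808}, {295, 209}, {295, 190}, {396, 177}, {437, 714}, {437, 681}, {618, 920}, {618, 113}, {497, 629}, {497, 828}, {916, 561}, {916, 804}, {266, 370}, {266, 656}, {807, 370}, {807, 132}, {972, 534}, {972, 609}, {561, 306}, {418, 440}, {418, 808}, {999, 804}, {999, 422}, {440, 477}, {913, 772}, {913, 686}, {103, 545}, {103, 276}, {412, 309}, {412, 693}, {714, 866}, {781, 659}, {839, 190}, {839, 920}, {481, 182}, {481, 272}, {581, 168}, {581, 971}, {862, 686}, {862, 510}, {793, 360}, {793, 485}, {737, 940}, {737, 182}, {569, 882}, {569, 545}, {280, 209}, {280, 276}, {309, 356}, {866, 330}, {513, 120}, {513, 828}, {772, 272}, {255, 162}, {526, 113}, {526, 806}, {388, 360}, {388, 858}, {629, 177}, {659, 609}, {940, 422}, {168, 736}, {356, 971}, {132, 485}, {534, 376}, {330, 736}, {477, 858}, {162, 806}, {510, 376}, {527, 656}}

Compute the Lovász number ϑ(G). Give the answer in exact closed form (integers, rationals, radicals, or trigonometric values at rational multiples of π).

79*cos(pi/79)/(cos(pi/79) + 1)

N(370) = {266, 807}, |N(370)| = 2.
N(736) = {168, 330}, |N(736)| = 2.
Vertex 396 has 2 neighbors: 563, 177.
N(485) = {793, 132}, |N(485)| = 2.
G on 79 vertices is 2-regular; connected 2-regular on 79 ⇒ C_{79}.
spec(A) ≈ [2.0, 1.9937, 1.9748, 1.9433, 1.8996, 1.8439, 1.7766, 1.698, 1.6086, 1.5091, 1.4001, 1.2822, 1.1562, 1.0229, 0.8831, 0.7377, 0.5877, 0.434, 0.2775, 0.1192, -0.0398, -0.1985, -0.356, -0.5112, -0.6632, -0.8111, -0.9537, -1.0904, -1.2202, -1.3422, -1.4558, -1.5601, -1.6546, -1.7386, -1.8117, -1.8733, -1.923, -1.9606, -1.9858, -1.9984] (distinct, 4 d.p.).
Lovász (edge-transitive): ϑ = −79·(-2*cos(pi/79))/((2)−(-2*cos(pi/79))) = 79*cos(pi/79)/(cos(pi/79) + 1).
ϑ(G) ≈ 39.48438.
39 ≤ 79*cos(pi/79)/(cos(pi/79) + 1) ≤ 40: both strict.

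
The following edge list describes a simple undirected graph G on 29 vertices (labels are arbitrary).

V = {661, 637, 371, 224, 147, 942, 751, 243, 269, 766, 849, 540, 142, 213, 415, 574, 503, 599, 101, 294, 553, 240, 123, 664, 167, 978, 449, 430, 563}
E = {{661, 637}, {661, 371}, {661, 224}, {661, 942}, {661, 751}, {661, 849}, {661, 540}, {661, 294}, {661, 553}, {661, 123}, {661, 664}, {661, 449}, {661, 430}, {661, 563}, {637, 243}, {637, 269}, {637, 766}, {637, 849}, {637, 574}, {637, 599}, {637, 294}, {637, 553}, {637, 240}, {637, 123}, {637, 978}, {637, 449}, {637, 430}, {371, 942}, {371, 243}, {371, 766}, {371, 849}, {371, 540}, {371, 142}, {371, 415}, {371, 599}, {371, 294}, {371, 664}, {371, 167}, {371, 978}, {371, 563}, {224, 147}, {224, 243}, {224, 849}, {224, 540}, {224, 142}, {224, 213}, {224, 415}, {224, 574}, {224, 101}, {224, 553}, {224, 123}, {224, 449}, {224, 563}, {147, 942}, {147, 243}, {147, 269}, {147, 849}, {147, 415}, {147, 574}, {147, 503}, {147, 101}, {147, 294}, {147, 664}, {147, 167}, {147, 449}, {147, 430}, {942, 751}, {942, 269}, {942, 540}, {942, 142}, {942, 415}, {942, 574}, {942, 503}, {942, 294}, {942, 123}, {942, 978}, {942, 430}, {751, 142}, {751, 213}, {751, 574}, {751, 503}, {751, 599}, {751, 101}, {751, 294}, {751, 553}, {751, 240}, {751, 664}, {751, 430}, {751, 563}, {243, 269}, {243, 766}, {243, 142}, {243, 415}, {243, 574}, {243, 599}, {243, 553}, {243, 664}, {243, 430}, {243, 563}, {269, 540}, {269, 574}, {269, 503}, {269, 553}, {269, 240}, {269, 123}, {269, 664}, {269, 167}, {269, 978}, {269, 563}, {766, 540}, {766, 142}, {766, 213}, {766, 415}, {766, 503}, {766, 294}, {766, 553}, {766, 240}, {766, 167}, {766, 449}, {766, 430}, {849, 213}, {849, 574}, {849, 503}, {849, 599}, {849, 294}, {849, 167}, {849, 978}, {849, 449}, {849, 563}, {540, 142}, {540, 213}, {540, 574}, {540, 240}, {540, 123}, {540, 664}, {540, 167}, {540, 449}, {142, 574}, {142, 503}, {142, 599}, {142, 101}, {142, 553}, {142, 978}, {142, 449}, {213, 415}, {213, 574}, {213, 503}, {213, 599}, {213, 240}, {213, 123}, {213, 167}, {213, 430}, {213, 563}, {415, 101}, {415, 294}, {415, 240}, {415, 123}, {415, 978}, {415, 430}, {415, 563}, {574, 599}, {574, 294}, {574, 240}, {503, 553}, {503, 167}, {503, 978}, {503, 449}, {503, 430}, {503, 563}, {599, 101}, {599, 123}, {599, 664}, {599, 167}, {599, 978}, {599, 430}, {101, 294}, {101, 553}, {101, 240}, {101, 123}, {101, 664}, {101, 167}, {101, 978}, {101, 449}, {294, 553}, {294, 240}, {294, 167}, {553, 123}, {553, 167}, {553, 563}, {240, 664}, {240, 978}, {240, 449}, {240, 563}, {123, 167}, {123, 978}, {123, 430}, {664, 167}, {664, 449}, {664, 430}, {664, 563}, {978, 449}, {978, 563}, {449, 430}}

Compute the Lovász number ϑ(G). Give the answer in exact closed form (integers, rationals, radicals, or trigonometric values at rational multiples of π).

N(123) = {661, 637, 224, 942, 269, 540, 213, 415, 599, 101, 553, 167, 978, 430}, |N(123)| = 14.
Vertex 415 has 14 neighbors: 371, 224, 147, 942, 243, 766, 213, 101, 294, 240, 123, 978, 430, 563.
Vertex 574 has 14 neighbors: 637, 224, 147, 942, 751, 243, 269, 849, 540, 142, 213, 599, 294, 240.
N(503) = {147, 942, 751, 269, 766, 849, 142, 213, 553, 167, 978, 449, 430, 563}, |N(503)| = 14.
14-regular, N=29; strongly regular (29,14,6,7).
spec(A) ≈ [14.0, 2.19258, -3.19258] (distinct, 5 d.p.).
Lovász: ϑ = −29(-sqrt(29)/2 - 1/2)/(14+-(-sqrt(29)/2 - 1/2)) = sqrt(29).
= 5.38516… (decimal).

sqrt(29)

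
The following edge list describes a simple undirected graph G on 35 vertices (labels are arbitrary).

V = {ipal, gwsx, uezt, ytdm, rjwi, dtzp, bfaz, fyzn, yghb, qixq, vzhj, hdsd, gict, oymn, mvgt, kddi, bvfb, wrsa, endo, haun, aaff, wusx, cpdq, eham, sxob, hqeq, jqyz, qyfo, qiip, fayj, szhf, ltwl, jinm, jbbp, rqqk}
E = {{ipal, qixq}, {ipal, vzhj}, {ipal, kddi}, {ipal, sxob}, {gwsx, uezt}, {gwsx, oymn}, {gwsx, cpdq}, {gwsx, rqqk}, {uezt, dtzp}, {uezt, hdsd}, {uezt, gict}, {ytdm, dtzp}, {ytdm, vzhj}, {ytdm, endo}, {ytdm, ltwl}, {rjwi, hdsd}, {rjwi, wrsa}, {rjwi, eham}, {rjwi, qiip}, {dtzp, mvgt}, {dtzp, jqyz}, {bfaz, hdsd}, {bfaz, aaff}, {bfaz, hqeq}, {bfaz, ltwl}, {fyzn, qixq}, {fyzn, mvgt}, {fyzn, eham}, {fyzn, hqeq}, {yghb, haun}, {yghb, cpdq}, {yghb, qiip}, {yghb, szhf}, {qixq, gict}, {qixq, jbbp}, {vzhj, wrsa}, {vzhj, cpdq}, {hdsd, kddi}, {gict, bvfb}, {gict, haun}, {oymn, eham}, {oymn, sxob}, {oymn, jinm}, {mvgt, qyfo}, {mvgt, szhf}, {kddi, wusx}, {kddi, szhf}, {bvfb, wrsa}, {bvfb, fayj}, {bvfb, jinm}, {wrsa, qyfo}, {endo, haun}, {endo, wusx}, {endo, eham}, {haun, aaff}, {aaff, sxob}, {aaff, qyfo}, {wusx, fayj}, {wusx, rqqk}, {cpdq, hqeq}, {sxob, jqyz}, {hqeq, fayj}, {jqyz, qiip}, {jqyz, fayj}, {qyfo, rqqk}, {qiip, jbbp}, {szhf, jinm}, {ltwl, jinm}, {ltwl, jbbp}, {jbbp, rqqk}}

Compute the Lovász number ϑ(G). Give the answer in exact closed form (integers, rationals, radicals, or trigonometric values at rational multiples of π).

15

Vertex haun has 4 neighbors: yghb, gict, endo, aaff.
Vertex hqeq has 4 neighbors: bfaz, fyzn, cpdq, fayj.
Vertex fyzn has 4 neighbors: qixq, mvgt, eham, hqeq.
N(ipal) = {qixq, vzhj, kddi, sxob}, |N(ipal)| = 4.
deg(v) = 4 for all v (|V|=35); this is K(7,3), the Kneser graph.
The 4 distinct eigenvalues: [4.0, 2.0, -1.0, -3.0].
Lovász (edge-transitive): ϑ = −35·(-3)/((4)−(-3)) = 15.
ϑ(G) ≈ 15.000000.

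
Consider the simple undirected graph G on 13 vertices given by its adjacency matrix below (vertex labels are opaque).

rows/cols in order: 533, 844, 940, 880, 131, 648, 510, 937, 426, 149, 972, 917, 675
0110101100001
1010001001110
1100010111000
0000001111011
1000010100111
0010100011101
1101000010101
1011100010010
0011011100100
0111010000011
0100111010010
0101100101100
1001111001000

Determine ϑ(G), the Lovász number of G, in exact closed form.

Vertex 937 has 6 neighbors: 533, 940, 880, 131, 426, 917.
N(131) = {533, 648, 937, 972, 917, 675}, |N(131)| = 6.
N(648) = {940, 131, 426, 149, 972, 675}, |N(648)| = 6.
N(675) = {533, 880, 131, 648, 510, 149}, |N(675)| = 6.
13-vertex 6-regular graph: strongly regular (13,6,2,3).
A has 3 distinct eigenvalues ≈ [6.0, 1.3028, -2.3028].
λ_max=6, λ_min=-sqrt(13)/2 - 1/2; ϑ = −13·λ_min/(λ_max−λ_min) = sqrt(13).
ϑ(G) ≈ 3.60555.

sqrt(13)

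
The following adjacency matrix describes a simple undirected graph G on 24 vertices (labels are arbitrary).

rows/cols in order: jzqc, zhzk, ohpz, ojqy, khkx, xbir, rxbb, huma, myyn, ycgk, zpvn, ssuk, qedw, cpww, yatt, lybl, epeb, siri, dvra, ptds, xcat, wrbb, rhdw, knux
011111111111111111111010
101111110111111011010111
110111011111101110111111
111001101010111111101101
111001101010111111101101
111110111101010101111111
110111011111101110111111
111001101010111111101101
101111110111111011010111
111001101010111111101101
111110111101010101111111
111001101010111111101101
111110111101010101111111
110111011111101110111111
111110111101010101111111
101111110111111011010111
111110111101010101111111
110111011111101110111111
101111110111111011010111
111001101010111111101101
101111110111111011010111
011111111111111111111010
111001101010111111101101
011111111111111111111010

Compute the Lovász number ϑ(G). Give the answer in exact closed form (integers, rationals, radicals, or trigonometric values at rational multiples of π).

7

deg(knux) = 21; N(knux) = {zhzk, ohpz, ojqy, khkx, xbir, rxbb, huma, myyn, ycgk, zpvn, ssuk, qedw, cpww, yatt, lybl, epeb, siri, dvra, ptds, xcat, rhdw}.
Vertex ptds has 17 neighbors: jzqc, zhzk, ohpz, xbir, rxbb, myyn, zpvn, qedw, cpww, yatt, lybl, epeb, siri, dvra, xcat, wrbb, knux.
N(dvra) = {jzqc, ohpz, ojqy, khkx, xbir, rxbb, huma, ycgk, zpvn, ssuk, qedw, cpww, yatt, epeb, siri, ptds, wrbb, rhdw, knux}, |N(dvra)| = 19.
deg(jzqc) = 21; N(jzqc) = {zhzk, ohpz, ojqy, khkx, xbir, rxbb, huma, myyn, ycgk, zpvn, ssuk, qedw, cpww, yatt, lybl, epeb, siri, dvra, ptds, xcat, rhdw}.
5 parts of sizes [7, 5, 5, 4, 3]; α(G) = 7 = ϑ (perfect).
≈ 7.000000 (to 6 d.p.).
Lovász sandwich 7 ≤ 7 ≤ 7: collapsed.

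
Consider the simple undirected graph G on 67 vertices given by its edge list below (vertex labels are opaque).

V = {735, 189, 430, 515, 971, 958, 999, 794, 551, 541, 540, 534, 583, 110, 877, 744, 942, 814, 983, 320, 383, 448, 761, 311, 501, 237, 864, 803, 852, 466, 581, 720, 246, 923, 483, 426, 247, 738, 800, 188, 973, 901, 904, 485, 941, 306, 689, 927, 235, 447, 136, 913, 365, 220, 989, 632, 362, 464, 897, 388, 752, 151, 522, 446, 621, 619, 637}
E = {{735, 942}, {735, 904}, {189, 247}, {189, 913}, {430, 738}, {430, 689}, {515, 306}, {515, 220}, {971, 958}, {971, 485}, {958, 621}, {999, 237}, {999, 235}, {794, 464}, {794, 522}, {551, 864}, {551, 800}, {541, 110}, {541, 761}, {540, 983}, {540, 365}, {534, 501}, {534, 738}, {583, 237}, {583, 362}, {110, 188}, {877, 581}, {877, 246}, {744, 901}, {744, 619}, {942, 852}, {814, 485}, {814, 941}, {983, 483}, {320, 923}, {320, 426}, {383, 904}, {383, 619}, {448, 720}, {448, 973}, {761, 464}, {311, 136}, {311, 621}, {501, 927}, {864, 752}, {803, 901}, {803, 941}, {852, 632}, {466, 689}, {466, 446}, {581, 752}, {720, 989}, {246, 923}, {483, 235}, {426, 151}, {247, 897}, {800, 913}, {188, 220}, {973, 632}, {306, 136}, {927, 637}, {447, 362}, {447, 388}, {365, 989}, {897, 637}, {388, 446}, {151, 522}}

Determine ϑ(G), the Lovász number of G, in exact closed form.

67*cos(pi/67)/(cos(pi/67) + 1)

Vertex 235 has 2 neighbors: 999, 483.
Vertex 752 has 2 neighbors: 864, 581.
N(973) = {448, 632}, |N(973)| = 2.
deg(464) = 2; N(464) = {794, 761}.
67-vertex 2-regular graph: this is C_{67}, the 67-cycle.
Distinct eigenvalues (to 6 d.p.): [2.0, 1.991212, 1.964925, 1.92137, 1.860931, 1.784137, 1.691664, 1.584325, 1.463063, 1.328943, 1.183144, 1.026948, 0.861727, 0.688934, 0.510086, 0.326755, 0.140552, -0.046885, -0.233911, -0.418881, -0.600169, -0.776184, -0.945377, -1.106262, -1.257426, -1.397539, -1.52537, -1.639797, -1.739813, -1.824539, -1.893231, -1.945286, -1.980245, -1.997802].
−67·(-2*cos(pi/67)) / ((2)−(-2*cos(pi/67))) = 67*cos(pi/67)/(cos(pi/67) + 1) = ϑ(G).
ϑ(G) ≈ 33.481580.
Lovász sandwich 33 ≤ 67*cos(pi/67)/(cos(pi/67) + 1) ≤ 34: both strict.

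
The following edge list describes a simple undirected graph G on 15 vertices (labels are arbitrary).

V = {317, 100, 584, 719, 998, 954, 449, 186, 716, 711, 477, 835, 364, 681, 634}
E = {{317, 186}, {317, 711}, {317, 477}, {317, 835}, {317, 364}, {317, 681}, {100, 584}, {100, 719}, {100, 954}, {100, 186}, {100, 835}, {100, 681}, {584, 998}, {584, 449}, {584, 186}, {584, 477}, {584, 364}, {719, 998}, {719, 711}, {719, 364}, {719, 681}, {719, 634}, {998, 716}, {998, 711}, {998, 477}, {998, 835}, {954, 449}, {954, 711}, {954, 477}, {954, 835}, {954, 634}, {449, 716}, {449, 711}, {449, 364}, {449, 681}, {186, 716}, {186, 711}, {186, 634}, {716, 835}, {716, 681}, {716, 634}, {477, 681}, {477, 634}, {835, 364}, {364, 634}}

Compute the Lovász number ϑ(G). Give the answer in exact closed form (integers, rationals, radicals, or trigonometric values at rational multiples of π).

5

deg(477) = 6; N(477) = {317, 584, 998, 954, 681, 634}.
Vertex 584 has 6 neighbors: 100, 998, 449, 186, 477, 364.
N(719) = {100, 998, 711, 364, 681, 634}, |N(719)| = 6.
N(711) = {317, 719, 998, 954, 449, 186}, |N(711)| = 6.
Every vertex has degree 6 (N=15); this is K(6,2), the Kneser graph.
spec(A) ≈ [6.0, 1.0, -3.0] (distinct, 6 d.p.).
Lovász (edge-transitive): ϑ = −15·(-3)/((6)−(-3)) = 5.
ϑ(G) ≈ 5.000000.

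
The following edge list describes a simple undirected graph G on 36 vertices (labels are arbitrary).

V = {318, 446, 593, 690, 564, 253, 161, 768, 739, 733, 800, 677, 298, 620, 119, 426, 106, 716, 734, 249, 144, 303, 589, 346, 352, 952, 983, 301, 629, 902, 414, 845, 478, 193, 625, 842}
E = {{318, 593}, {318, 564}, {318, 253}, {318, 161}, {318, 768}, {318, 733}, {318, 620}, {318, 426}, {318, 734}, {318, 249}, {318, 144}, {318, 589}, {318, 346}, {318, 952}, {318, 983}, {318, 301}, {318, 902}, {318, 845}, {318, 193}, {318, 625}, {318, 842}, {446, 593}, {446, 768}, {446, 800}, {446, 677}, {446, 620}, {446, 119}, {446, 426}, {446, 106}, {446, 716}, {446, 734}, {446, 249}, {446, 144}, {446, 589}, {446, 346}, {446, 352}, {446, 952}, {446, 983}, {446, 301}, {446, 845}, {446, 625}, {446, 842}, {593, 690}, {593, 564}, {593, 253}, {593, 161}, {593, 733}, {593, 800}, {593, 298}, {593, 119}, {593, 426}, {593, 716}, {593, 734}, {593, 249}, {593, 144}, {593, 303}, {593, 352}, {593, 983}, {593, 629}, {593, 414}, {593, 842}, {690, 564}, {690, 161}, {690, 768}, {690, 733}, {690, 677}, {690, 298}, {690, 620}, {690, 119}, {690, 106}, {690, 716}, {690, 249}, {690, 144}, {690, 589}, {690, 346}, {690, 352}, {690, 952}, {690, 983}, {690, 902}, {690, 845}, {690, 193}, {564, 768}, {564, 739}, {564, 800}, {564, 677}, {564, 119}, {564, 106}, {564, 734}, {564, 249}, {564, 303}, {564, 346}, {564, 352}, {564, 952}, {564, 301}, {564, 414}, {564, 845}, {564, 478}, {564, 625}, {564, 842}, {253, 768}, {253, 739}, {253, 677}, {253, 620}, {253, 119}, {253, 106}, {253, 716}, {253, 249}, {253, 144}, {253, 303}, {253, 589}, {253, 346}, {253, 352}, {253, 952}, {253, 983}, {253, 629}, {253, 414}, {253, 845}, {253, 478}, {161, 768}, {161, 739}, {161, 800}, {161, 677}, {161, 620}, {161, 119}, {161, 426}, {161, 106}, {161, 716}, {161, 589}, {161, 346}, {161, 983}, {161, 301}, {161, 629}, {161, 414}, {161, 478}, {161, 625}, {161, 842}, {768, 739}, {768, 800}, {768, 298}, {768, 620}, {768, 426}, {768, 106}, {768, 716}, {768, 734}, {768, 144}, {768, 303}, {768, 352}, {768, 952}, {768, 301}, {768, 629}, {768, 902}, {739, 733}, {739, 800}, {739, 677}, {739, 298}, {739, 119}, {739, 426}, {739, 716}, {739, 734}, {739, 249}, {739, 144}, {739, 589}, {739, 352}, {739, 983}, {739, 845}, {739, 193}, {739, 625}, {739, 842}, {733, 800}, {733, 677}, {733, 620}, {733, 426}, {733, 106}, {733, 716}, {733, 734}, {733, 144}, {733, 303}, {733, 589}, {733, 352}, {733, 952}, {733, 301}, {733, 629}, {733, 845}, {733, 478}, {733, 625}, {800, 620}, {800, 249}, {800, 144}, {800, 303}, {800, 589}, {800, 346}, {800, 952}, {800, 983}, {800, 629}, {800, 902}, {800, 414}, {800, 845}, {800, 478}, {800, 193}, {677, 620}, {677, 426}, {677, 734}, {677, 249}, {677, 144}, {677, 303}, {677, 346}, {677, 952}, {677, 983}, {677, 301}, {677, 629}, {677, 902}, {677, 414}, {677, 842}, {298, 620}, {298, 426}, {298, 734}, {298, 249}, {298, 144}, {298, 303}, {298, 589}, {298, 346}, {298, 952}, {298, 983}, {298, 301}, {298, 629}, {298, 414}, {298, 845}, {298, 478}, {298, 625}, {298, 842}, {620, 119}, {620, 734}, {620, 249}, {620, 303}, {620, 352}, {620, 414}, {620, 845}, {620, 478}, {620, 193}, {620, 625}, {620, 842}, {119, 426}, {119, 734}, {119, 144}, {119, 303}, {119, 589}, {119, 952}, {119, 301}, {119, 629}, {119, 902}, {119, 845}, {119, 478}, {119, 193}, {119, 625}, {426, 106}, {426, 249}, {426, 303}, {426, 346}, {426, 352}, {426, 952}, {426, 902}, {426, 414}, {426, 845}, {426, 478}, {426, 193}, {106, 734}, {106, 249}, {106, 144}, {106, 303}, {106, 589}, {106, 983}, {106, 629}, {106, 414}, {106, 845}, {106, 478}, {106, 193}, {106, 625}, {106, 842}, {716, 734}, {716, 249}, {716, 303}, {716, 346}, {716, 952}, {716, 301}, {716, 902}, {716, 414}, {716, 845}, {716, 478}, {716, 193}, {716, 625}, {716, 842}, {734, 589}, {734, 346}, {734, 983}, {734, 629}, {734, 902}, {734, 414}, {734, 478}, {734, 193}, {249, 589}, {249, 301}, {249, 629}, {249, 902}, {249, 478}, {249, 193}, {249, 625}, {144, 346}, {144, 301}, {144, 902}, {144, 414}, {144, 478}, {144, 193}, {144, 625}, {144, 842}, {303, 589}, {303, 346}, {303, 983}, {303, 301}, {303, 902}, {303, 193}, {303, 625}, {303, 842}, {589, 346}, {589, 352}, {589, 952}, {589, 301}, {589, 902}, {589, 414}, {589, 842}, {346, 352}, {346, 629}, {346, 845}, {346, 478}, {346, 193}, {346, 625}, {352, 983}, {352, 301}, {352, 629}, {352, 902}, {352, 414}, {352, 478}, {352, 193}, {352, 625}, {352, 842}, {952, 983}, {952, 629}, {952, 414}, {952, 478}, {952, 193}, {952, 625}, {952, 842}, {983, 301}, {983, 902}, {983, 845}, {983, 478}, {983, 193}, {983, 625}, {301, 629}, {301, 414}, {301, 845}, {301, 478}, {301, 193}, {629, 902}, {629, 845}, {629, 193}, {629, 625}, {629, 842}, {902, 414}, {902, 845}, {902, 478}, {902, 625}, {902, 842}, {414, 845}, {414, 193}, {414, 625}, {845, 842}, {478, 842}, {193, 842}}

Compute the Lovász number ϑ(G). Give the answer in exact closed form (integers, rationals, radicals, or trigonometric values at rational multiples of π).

8

Vertex 318 has 21 neighbors: 593, 564, 253, 161, 768, 733, 620, 426, 734, 249, 144, 589, 346, 952, 983, 301, 902, 845, 193, 625, 842.
N(983) = {318, 446, 593, 690, 253, 161, 739, 800, 677, 298, 106, 734, 303, 352, 952, 301, 902, 845, 478, 193, 625}, |N(983)| = 21.
Vertex 161 has 21 neighbors: 318, 593, 690, 768, 739, 800, 677, 620, 119, 426, 106, 716, 589, 346, 983, 301, 629, 414, 478, 625, 842.
N(716) = {446, 593, 690, 253, 161, 768, 739, 733, 734, 249, 303, 346, 952, 301, 902, 414, 845, 478, 193, 625, 842}, |N(716)| = 21.
G on 36 vertices is 21-regular; this is K(9,2), the Kneser graph.
The 3 distinct eigenvalues: [21.0, 1.0, -6.0].
Lovász (edge-transitive): ϑ = −36·(-6)/((21)−(-6)) = 8.
= 8.00000… (decimal).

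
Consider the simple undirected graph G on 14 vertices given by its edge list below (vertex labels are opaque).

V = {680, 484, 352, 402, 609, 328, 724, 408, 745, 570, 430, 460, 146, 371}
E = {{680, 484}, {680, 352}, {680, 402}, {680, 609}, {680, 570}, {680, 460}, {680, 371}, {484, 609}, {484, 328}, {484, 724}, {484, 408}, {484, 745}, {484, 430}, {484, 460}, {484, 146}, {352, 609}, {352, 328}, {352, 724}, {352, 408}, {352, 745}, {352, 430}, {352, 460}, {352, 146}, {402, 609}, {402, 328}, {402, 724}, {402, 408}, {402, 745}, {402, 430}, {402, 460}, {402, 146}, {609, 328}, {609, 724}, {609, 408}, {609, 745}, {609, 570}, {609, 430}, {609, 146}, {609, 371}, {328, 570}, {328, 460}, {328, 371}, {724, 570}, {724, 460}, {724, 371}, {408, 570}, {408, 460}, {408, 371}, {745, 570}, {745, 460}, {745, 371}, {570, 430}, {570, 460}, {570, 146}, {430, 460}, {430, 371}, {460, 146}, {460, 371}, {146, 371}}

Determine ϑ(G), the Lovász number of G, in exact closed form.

7

deg(352) = 9; N(352) = {680, 609, 328, 724, 408, 745, 430, 460, 146}.
Vertex 430 has 7 neighbors: 484, 352, 402, 609, 570, 460, 371.
Vertex 146 has 7 neighbors: 484, 352, 402, 609, 570, 460, 371.
deg(484) = 9; N(484) = {680, 609, 328, 724, 408, 745, 430, 460, 146}.
3 parts of sizes [7, 5, 2]; α(G) = 7 = ϑ (perfect).
≈ 7.00000 (to 5 d.p.).
α=7, χ(Ḡ)=7; ϑ=7 lies between (collapsed).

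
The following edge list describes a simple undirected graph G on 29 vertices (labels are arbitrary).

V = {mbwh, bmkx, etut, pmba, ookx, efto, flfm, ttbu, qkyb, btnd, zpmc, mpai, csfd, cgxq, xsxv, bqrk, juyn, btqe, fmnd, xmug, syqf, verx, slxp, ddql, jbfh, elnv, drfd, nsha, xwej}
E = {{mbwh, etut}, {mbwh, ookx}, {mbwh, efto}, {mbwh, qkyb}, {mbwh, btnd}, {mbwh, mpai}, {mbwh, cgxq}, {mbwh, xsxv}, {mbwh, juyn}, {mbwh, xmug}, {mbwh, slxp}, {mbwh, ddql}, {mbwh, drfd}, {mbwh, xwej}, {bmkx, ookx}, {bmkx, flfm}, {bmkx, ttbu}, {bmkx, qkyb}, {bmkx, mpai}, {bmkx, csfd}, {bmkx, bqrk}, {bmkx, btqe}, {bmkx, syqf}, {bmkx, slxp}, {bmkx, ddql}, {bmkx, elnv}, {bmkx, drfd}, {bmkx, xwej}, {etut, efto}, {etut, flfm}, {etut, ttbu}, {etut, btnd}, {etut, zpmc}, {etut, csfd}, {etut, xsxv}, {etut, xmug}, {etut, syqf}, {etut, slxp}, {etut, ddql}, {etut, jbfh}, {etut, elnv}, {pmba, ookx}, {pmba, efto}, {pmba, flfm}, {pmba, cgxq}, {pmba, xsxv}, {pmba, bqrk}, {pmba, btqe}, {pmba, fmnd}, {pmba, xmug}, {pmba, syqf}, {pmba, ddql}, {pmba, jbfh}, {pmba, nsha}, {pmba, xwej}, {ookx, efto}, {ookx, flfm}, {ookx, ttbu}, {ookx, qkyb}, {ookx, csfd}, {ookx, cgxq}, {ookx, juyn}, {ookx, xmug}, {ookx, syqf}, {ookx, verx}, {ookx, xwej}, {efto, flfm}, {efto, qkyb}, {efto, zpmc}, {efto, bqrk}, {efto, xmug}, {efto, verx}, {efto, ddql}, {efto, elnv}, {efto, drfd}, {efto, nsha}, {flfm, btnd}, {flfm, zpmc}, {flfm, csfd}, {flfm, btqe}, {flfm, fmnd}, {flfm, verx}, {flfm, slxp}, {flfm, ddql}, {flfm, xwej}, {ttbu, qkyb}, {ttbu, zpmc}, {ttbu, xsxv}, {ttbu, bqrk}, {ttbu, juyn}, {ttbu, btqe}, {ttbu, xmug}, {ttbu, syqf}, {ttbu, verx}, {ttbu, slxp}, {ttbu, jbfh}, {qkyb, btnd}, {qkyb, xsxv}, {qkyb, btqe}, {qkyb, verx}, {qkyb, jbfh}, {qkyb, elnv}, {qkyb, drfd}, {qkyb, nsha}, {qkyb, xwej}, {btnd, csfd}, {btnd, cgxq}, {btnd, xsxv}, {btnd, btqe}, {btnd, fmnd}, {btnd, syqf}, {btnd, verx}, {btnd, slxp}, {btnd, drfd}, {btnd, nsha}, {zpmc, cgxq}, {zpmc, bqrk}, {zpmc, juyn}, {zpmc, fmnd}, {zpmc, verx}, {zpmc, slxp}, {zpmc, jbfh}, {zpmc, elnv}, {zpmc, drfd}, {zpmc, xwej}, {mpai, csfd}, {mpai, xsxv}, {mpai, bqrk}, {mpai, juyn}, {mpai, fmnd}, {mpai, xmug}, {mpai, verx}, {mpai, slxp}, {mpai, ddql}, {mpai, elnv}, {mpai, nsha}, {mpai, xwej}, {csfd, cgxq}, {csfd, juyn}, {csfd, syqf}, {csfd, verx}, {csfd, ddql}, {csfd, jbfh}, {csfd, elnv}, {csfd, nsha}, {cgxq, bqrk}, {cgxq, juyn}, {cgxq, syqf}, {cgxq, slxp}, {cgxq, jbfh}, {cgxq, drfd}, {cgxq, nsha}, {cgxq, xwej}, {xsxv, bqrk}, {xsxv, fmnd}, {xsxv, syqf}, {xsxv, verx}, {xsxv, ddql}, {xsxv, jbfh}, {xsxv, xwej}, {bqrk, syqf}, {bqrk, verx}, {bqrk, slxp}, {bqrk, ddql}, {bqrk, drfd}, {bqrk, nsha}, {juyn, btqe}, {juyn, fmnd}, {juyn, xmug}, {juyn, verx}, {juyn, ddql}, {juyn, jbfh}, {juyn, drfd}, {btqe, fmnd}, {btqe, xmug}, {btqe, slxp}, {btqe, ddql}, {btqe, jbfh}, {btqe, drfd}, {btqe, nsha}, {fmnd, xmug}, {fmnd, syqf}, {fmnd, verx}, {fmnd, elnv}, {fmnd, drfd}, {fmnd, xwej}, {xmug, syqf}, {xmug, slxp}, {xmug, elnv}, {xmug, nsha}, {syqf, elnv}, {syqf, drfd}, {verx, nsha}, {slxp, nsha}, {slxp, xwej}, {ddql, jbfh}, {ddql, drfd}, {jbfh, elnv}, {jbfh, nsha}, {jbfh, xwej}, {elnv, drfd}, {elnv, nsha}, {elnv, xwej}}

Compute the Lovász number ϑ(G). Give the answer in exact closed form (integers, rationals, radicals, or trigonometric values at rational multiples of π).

N(zpmc) = {etut, efto, flfm, ttbu, cgxq, bqrk, juyn, fmnd, verx, slxp, jbfh, elnv, drfd, xwej}, |N(zpmc)| = 14.
N(elnv) = {bmkx, etut, efto, qkyb, zpmc, mpai, csfd, fmnd, xmug, syqf, jbfh, drfd, nsha, xwej}, |N(elnv)| = 14.
deg(xsxv) = 14; N(xsxv) = {mbwh, etut, pmba, ttbu, qkyb, btnd, mpai, bqrk, fmnd, syqf, verx, ddql, jbfh, xwej}.
Vertex fmnd has 14 neighbors: pmba, flfm, btnd, zpmc, mpai, xsxv, juyn, btqe, xmug, syqf, verx, elnv, drfd, xwej.
14-regular, N=29; SR(29,14,6,7) — a Paley graph.
The 3 distinct eigenvalues: [14.0, 2.1926, -3.1926].
−29·(-sqrt(29)/2 - 1/2) / ((14)−(-sqrt(29)/2 - 1/2)) = sqrt(29) = ϑ(G).
ϑ(G) ≈ 5.38516.

sqrt(29)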